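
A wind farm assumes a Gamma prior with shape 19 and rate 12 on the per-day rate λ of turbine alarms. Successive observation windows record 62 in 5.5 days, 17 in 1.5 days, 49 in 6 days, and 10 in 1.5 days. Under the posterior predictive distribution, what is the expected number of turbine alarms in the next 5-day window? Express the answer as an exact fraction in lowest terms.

Total count: 62 + 17 + 49 + 10 = 138.
Total exposure: 5.5 + 1.5 + 6 + 1.5 = 14.5 days.
Conjugate update: add total count to the shape and total exposure to the rate, giving Gamma(157, 53/2).
Predictive mean over a 5-day window = T·E[λ|data] = 5·157/(53/2) = 1570/53.

1570/53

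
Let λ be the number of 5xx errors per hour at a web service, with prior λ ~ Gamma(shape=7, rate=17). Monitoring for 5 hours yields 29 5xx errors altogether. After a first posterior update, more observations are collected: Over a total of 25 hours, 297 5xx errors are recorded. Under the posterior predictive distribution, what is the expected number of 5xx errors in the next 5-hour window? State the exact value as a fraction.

1665/47

Total count 29 over total exposure 5 hours.
After the first batch: Gamma(7 + 29, 17 + 5) = Gamma(36, 22).
Total count 297 over total exposure 25 hours.
After the second batch: Gamma(36 + 297, 22 + 25) = Gamma(333, 47).
Predictive mean over a 5-hour window = T·E[λ|data] = 5·333/47 = 1665/47.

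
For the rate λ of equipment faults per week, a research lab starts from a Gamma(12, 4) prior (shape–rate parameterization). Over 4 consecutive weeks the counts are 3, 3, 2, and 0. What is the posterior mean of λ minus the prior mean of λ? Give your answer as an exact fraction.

Total count: 3 + 3 + 2 + 0 = 8.
Total exposure: 4 weeks.
The Gamma prior is conjugate for the Poisson rate, so λ | data ~ Gamma(12+8, 4+4) = Gamma(20, 8).
Posterior mean = 20/8 = 5/2; prior mean = 12/4 = 3. Difference = 5/2 − 3 = -1/2.

-1/2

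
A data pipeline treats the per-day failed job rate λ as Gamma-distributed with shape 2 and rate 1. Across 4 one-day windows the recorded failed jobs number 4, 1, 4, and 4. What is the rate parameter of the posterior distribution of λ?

Total count: 4 + 1 + 4 + 4 = 13.
Total exposure: 4 days.
By Gamma–Poisson conjugacy, the posterior is Gamma(α + Σx, β + Σt) = Gamma(2 + 13, 1 + 4) = Gamma(15, 5).

5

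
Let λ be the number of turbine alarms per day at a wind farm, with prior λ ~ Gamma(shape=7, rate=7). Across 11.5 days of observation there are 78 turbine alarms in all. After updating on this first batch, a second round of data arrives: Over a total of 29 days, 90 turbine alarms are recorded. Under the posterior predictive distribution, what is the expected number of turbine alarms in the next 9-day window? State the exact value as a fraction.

630/19

Total count 78 over total exposure 11.5 days.
After the first batch: Gamma(7 + 78, 7 + 11.5) = Gamma(85, 37/2).
Total count 90 over total exposure 29 days.
After the second batch: Gamma(85 + 90, 37/2 + 29) = Gamma(175, 95/2).
Predictive mean over a 9-day window = T·E[λ|data] = 9·175/(95/2) = 630/19.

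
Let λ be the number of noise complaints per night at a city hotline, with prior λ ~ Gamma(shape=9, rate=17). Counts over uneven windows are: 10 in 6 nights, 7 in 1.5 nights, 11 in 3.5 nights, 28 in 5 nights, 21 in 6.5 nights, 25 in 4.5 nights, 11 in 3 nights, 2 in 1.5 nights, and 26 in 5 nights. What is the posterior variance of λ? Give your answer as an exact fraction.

600/11449

Total count: 10 + 7 + 11 + 28 + 21 + 25 + 11 + 2 + 26 = 141.
Total exposure: 6 + 1.5 + 3.5 + 5 + 6.5 + 4.5 + 3 + 1.5 + 5 = 36.5 nights.
Posterior: α' = 9 + 141 = 150, β' = 17 + 36.5 = 107/2.
Posterior variance = α'/β'² = 150/(11449/4) = 600/11449.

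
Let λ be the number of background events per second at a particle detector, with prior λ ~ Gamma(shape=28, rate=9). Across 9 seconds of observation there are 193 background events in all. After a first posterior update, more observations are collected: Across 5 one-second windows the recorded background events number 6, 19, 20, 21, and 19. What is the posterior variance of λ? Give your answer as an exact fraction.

306/529

Total count 193 over total exposure 9 seconds.
After the first batch: Gamma(28 + 193, 9 + 9) = Gamma(221, 18).
Total count: 6 + 19 + 20 + 21 + 19 = 85.
Total exposure: 5 seconds.
After the second batch: Gamma(221 + 85, 18 + 5) = Gamma(306, 23).
Posterior variance = α'/β'² = 306/529.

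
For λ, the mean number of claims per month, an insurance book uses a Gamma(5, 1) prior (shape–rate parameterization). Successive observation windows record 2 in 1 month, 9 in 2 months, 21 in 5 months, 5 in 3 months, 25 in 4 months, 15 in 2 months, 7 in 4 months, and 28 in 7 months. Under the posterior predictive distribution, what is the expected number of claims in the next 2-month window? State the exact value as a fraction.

Total count: 2 + 9 + 21 + 5 + 25 + 15 + 7 + 28 = 112.
Total exposure: 1 + 2 + 5 + 3 + 4 + 2 + 4 + 7 = 28 months.
By Gamma–Poisson conjugacy, the posterior is Gamma(α + Σx, β + Σt) = Gamma(5 + 112, 1 + 28) = Gamma(117, 29).
Predictive mean over a 2-month window = T·E[λ|data] = 2·117/29 = 234/29.

234/29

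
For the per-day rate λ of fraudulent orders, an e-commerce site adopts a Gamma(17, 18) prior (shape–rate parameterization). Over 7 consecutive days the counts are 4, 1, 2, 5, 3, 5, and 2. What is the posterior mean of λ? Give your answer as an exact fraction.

Total count: 4 + 1 + 2 + 5 + 3 + 5 + 2 = 22.
Total exposure: 7 days.
Conjugate update: add total count to the shape and total exposure to the rate, giving Gamma(39, 25).
Posterior mean = α'/β' = 39/25.

39/25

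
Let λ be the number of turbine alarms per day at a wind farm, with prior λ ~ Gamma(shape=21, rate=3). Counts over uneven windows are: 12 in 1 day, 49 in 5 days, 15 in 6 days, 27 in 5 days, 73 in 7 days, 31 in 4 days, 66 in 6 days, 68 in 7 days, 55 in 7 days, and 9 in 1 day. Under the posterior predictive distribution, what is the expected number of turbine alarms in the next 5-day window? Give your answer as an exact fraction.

Total count: 12 + 49 + 15 + 27 + 73 + 31 + 66 + 68 + 55 + 9 = 405.
Total exposure: 1 + 5 + 6 + 5 + 7 + 4 + 6 + 7 + 7 + 1 = 49 days.
The Gamma prior is conjugate for the Poisson rate, so λ | data ~ Gamma(21+405, 3+49) = Gamma(426, 52).
Predictive mean over a 5-day window = T·E[λ|data] = 5·426/52 = 1065/26.

1065/26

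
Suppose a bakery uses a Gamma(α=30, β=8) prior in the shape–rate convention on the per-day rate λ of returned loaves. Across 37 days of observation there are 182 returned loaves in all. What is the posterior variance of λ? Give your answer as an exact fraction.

Total count 182 over total exposure 37 days.
Conjugate update: add total count to the shape and total exposure to the rate, giving Gamma(212, 45).
Posterior variance = α'/β'² = 212/2025.

212/2025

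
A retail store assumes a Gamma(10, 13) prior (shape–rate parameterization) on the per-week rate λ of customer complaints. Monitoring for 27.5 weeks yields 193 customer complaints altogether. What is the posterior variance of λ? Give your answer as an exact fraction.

812/6561

Total count 193 over total exposure 27.5 weeks.
Gamma(α, β) with Poisson data over total exposure Σt gives posterior Gamma(α+Σx, β+Σt) = Gamma(203, 81/2).
Posterior variance = α'/β'² = 203/(6561/4) = 812/6561.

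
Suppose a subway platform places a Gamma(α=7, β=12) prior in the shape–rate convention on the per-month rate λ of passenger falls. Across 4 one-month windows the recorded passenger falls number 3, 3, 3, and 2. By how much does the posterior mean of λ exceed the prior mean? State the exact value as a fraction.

13/24

Total count: 3 + 3 + 3 + 2 = 11.
Total exposure: 4 months.
The Gamma prior is conjugate for the Poisson rate, so λ | data ~ Gamma(7+11, 12+4) = Gamma(18, 16).
Posterior mean = 18/16 = 9/8; prior mean = 7/12 = 7/12. Difference = 9/8 − 7/12 = 13/24.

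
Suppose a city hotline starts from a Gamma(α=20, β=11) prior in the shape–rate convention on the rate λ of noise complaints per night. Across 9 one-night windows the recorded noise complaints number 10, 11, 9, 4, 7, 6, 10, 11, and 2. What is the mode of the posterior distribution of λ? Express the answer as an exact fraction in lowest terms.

Total count: 10 + 11 + 9 + 4 + 7 + 6 + 10 + 11 + 2 = 70.
Total exposure: 9 nights.
By Gamma–Poisson conjugacy, the posterior is Gamma(α + Σx, β + Σt) = Gamma(20 + 70, 11 + 9) = Gamma(90, 20).
Posterior mode = (α'−1)/β' = 89/20.

89/20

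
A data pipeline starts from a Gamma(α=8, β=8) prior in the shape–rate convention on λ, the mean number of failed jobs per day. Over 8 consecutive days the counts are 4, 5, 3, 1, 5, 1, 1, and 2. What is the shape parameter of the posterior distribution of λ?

Total count: 4 + 5 + 3 + 1 + 5 + 1 + 1 + 2 = 22.
Total exposure: 8 days.
By Gamma–Poisson conjugacy, the posterior is Gamma(α + Σx, β + Σt) = Gamma(8 + 22, 8 + 8) = Gamma(30, 16).

30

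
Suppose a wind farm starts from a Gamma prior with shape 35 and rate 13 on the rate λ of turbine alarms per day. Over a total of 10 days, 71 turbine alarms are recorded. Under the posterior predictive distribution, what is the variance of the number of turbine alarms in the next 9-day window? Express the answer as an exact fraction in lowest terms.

30528/529

Total count 71 over total exposure 10 days.
By Gamma–Poisson conjugacy, the posterior is Gamma(α + Σx, β + Σt) = Gamma(35 + 71, 13 + 10) = Gamma(106, 23).
The posterior predictive for a window of length T is Negative Binomial with variance T·α'·(β'+T)/β'² = 9·106·32/529 = 30528/529.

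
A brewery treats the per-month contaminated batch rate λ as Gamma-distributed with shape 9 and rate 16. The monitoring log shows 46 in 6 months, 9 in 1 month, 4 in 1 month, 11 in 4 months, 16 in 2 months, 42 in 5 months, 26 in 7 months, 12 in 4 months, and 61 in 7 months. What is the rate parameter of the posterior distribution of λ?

Total count: 46 + 9 + 4 + 11 + 16 + 42 + 26 + 12 + 61 = 227.
Total exposure: 6 + 1 + 1 + 4 + 2 + 5 + 7 + 4 + 7 = 37 months.
Posterior: α' = 9 + 227 = 236, β' = 16 + 37 = 53.

53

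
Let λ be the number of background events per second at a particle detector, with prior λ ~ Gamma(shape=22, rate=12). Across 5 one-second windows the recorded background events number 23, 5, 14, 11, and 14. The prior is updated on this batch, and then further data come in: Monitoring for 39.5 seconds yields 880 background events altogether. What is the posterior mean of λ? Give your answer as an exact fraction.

Total count: 23 + 5 + 14 + 11 + 14 = 67.
Total exposure: 5 seconds.
After the first batch: Gamma(22 + 67, 12 + 5) = Gamma(89, 17).
Total count 880 over total exposure 39.5 seconds.
After the second batch: Gamma(89 + 880, 17 + 39.5) = Gamma(969, 113/2).
Posterior mean = α'/β' = 969/(113/2) = 1938/113.

1938/113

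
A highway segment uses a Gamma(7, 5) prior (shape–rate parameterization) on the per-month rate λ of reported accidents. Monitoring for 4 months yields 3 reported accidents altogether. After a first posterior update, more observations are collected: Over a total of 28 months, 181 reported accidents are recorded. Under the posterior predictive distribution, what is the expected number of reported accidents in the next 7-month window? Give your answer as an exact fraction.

1337/37

Total count 3 over total exposure 4 months.
After the first batch: Gamma(7 + 3, 5 + 4) = Gamma(10, 9).
Total count 181 over total exposure 28 months.
After the second batch: Gamma(10 + 181, 9 + 28) = Gamma(191, 37).
Predictive mean over a 7-month window = T·E[λ|data] = 7·191/37 = 1337/37.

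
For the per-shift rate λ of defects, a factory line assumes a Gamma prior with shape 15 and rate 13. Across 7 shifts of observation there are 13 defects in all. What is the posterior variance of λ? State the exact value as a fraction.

Total count 13 over total exposure 7 shifts.
Conjugate update: add total count to the shape and total exposure to the rate, giving Gamma(28, 20).
Posterior variance = α'/β'² = 28/400 = 7/100.

7/100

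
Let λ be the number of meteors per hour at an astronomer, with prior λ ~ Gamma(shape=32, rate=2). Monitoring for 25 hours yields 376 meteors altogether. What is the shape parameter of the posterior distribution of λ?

408

Total count 376 over total exposure 25 hours.
By Gamma–Poisson conjugacy, the posterior is Gamma(α + Σx, β + Σt) = Gamma(32 + 376, 2 + 25) = Gamma(408, 27).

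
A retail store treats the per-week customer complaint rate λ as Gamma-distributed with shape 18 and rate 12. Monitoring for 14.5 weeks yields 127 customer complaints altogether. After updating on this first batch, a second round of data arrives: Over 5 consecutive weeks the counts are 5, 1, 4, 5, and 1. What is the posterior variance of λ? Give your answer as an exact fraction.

92/567

Total count 127 over total exposure 14.5 weeks.
After the first batch: Gamma(18 + 127, 12 + 14.5) = Gamma(145, 53/2).
Total count: 5 + 1 + 4 + 5 + 1 = 16.
Total exposure: 5 weeks.
After the second batch: Gamma(145 + 16, 53/2 + 5) = Gamma(161, 63/2).
Posterior variance = α'/β'² = 161/(3969/4) = 92/567.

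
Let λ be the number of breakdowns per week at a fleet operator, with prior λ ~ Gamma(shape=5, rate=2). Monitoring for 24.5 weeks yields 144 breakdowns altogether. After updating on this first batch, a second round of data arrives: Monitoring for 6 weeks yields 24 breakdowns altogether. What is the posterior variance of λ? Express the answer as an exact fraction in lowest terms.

Total count 144 over total exposure 24.5 weeks.
After the first batch: Gamma(5 + 144, 2 + 24.5) = Gamma(149, 53/2).
Total count 24 over total exposure 6 weeks.
After the second batch: Gamma(149 + 24, 53/2 + 6) = Gamma(173, 65/2).
Posterior variance = α'/β'² = 173/(4225/4) = 692/4225.

692/4225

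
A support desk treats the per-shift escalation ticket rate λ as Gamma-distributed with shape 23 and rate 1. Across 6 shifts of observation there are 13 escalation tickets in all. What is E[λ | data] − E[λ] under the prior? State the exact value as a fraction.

Total count 13 over total exposure 6 shifts.
Gamma(α, β) with Poisson data over total exposure Σt gives posterior Gamma(α+Σx, β+Σt) = Gamma(36, 7).
Posterior mean = 36/7 = 36/7; prior mean = 23/1 = 23. Difference = 36/7 − 23 = -125/7.

-125/7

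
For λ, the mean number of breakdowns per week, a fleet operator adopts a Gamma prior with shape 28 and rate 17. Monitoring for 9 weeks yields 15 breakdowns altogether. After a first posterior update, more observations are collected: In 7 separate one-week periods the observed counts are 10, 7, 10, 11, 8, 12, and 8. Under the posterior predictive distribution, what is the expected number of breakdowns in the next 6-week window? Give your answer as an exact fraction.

218/11

Total count 15 over total exposure 9 weeks.
After the first batch: Gamma(28 + 15, 17 + 9) = Gamma(43, 26).
Total count: 10 + 7 + 10 + 11 + 8 + 12 + 8 = 66.
Total exposure: 7 weeks.
After the second batch: Gamma(43 + 66, 26 + 7) = Gamma(109, 33).
Predictive mean over a 6-week window = T·E[λ|data] = 6·109/33 = 218/11.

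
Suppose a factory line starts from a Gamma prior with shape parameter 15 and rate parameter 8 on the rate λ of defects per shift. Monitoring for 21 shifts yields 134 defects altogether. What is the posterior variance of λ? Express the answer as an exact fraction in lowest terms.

Total count 134 over total exposure 21 shifts.
Conjugate update: add total count to the shape and total exposure to the rate, giving Gamma(149, 29).
Posterior variance = α'/β'² = 149/841.

149/841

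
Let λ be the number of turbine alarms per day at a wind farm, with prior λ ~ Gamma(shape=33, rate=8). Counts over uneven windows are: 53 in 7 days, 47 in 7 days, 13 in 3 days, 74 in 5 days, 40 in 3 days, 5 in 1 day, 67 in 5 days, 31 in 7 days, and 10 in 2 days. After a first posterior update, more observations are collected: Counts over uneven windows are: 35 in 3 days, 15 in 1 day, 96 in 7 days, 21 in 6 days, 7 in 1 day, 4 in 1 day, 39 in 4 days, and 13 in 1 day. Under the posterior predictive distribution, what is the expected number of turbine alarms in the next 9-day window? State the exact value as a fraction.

Total count: 53 + 47 + 13 + 74 + 40 + 5 + 67 + 31 + 10 = 340.
Total exposure: 7 + 7 + 3 + 5 + 3 + 1 + 5 + 7 + 2 = 40 days.
After the first batch: Gamma(33 + 340, 8 + 40) = Gamma(373, 48).
Total count: 35 + 15 + 96 + 21 + 7 + 4 + 39 + 13 = 230.
Total exposure: 3 + 1 + 7 + 6 + 1 + 1 + 4 + 1 = 24 days.
After the second batch: Gamma(373 + 230, 48 + 24) = Gamma(603, 72).
Predictive mean over a 9-day window = T·E[λ|data] = 9·603/72 = 603/8.

603/8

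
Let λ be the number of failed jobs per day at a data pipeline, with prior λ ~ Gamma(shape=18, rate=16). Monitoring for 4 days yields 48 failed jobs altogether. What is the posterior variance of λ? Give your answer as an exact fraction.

Total count 48 over total exposure 4 days.
Conjugate update: add total count to the shape and total exposure to the rate, giving Gamma(66, 20).
Posterior variance = α'/β'² = 66/400 = 33/200.

33/200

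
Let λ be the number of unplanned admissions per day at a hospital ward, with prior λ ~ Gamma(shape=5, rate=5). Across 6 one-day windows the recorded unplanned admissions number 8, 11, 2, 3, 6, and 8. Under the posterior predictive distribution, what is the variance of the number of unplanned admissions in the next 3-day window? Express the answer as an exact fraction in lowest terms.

Total count: 8 + 11 + 2 + 3 + 6 + 8 = 38.
Total exposure: 6 days.
Gamma(α, β) with Poisson data over total exposure Σt gives posterior Gamma(α+Σx, β+Σt) = Gamma(43, 11).
The posterior predictive for a window of length T is Negative Binomial with variance T·α'·(β'+T)/β'² = 3·43·14/121 = 1806/121.

1806/121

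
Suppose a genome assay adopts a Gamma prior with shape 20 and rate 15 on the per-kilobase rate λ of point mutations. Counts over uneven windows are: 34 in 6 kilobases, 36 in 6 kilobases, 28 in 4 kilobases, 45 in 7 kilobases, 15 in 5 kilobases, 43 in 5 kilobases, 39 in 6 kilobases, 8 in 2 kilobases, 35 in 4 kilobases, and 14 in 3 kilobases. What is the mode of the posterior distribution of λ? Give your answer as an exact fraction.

316/63

Total count: 34 + 36 + 28 + 45 + 15 + 43 + 39 + 8 + 35 + 14 = 297.
Total exposure: 6 + 6 + 4 + 7 + 5 + 5 + 6 + 2 + 4 + 3 = 48 kilobases.
Conjugate update: add total count to the shape and total exposure to the rate, giving Gamma(317, 63).
Posterior mode = (α'−1)/β' = 316/63.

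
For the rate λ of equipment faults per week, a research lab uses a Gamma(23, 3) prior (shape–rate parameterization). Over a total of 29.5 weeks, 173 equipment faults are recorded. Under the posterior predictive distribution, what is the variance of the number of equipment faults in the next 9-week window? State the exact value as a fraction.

292824/4225

Total count 173 over total exposure 29.5 weeks.
The Gamma prior is conjugate for the Poisson rate, so λ | data ~ Gamma(23+173, 3+29.5) = Gamma(196, 65/2).
The posterior predictive for a window of length T is Negative Binomial with variance T·α'·(β'+T)/β'² = 9·196·(83/2)/(4225/4) = 292824/4225.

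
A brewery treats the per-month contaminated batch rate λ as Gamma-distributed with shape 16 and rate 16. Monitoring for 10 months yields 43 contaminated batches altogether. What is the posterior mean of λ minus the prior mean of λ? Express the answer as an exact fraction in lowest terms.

33/26

Total count 43 over total exposure 10 months.
Gamma(α, β) with Poisson data over total exposure Σt gives posterior Gamma(α+Σx, β+Σt) = Gamma(59, 26).
Posterior mean = 59/26 = 59/26; prior mean = 16/16 = 1. Difference = 59/26 − 1 = 33/26.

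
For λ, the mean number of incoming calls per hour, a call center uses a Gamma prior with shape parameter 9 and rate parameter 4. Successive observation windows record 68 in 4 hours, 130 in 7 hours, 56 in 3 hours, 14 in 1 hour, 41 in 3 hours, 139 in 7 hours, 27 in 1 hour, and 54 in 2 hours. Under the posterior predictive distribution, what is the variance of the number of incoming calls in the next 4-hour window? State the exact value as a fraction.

2421/32

Total count: 68 + 130 + 56 + 14 + 41 + 139 + 27 + 54 = 529.
Total exposure: 4 + 7 + 3 + 1 + 3 + 7 + 1 + 2 = 28 hours.
The Gamma prior is conjugate for the Poisson rate, so λ | data ~ Gamma(9+529, 4+28) = Gamma(538, 32).
The posterior predictive for a window of length T is Negative Binomial with variance T·α'·(β'+T)/β'² = 4·538·36/1024 = 2421/32.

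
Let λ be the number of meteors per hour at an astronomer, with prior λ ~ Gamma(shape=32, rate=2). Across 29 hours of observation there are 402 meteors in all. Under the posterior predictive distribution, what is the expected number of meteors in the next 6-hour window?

Total count 402 over total exposure 29 hours.
The Gamma prior is conjugate for the Poisson rate, so λ | data ~ Gamma(32+402, 2+29) = Gamma(434, 31).
Predictive mean over a 6-hour window = T·E[λ|data] = 6·434/31 = 84.

84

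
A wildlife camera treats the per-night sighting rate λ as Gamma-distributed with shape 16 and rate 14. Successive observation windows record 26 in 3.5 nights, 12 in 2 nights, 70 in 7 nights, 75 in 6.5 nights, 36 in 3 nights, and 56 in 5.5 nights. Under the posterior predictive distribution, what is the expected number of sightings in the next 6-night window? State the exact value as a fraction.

Total count: 26 + 12 + 70 + 75 + 36 + 56 = 275.
Total exposure: 3.5 + 2 + 7 + 6.5 + 3 + 5.5 = 27.5 nights.
By Gamma–Poisson conjugacy, the posterior is Gamma(α + Σx, β + Σt) = Gamma(16 + 275, 14 + 27.5) = Gamma(291, 83/2).
Predictive mean over a 6-night window = T·E[λ|data] = 6·291/(83/2) = 3492/83.

3492/83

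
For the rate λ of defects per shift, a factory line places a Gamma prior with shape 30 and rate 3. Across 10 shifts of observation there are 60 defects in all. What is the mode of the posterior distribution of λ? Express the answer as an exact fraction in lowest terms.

Total count 60 over total exposure 10 shifts.
By Gamma–Poisson conjugacy, the posterior is Gamma(α + Σx, β + Σt) = Gamma(30 + 60, 3 + 10) = Gamma(90, 13).
Posterior mode = (α'−1)/β' = 89/13.

89/13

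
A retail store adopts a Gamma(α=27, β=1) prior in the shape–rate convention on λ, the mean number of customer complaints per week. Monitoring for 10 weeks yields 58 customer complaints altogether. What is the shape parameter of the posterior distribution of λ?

Total count 58 over total exposure 10 weeks.
Conjugate update: add total count to the shape and total exposure to the rate, giving Gamma(85, 11).

85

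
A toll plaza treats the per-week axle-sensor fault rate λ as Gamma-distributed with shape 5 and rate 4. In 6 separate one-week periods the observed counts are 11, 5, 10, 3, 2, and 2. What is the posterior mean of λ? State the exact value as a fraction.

Total count: 11 + 5 + 10 + 3 + 2 + 2 = 33.
Total exposure: 6 weeks.
Conjugate update: add total count to the shape and total exposure to the rate, giving Gamma(38, 10).
Posterior mean = α'/β' = 38/10 = 19/5.

19/5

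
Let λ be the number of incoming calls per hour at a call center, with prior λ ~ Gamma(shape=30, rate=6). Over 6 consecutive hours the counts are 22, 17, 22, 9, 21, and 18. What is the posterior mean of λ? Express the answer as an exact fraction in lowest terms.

139/12

Total count: 22 + 17 + 22 + 9 + 21 + 18 = 109.
Total exposure: 6 hours.
The Gamma prior is conjugate for the Poisson rate, so λ | data ~ Gamma(30+109, 6+6) = Gamma(139, 12).
Posterior mean = α'/β' = 139/12.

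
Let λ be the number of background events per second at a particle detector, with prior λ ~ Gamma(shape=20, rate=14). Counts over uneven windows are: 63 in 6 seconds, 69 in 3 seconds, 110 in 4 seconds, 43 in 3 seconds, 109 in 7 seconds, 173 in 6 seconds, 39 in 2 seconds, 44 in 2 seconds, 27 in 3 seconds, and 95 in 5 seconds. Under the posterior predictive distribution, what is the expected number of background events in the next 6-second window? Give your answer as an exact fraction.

Total count: 63 + 69 + 110 + 43 + 109 + 173 + 39 + 44 + 27 + 95 = 772.
Total exposure: 6 + 3 + 4 + 3 + 7 + 6 + 2 + 2 + 3 + 5 = 41 seconds.
Posterior: α' = 20 + 772 = 792, β' = 14 + 41 = 55.
Predictive mean over a 6-second window = T·E[λ|data] = 6·792/55 = 432/5.

432/5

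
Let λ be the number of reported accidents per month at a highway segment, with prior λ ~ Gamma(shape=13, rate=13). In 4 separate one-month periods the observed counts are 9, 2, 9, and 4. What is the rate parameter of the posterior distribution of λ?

Total count: 9 + 2 + 9 + 4 = 24.
Total exposure: 4 months.
Conjugate update: add total count to the shape and total exposure to the rate, giving Gamma(37, 17).

17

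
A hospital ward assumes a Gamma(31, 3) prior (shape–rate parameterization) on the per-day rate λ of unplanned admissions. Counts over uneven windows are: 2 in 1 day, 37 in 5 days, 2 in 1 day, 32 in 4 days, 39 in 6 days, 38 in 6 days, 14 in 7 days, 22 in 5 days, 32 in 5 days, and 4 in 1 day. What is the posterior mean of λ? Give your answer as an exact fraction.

Total count: 2 + 37 + 2 + 32 + 39 + 38 + 14 + 22 + 32 + 4 = 222.
Total exposure: 1 + 5 + 1 + 4 + 6 + 6 + 7 + 5 + 5 + 1 = 41 days.
Conjugate update: add total count to the shape and total exposure to the rate, giving Gamma(253, 44).
Posterior mean = α'/β' = 253/44 = 23/4.

23/4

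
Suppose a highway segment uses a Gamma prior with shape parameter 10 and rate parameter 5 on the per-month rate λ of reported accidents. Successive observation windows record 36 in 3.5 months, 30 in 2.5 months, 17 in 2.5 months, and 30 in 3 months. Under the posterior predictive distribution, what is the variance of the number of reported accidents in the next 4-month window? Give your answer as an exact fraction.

Total count: 36 + 30 + 17 + 30 = 113.
Total exposure: 3.5 + 2.5 + 2.5 + 3 = 11.5 months.
The Gamma prior is conjugate for the Poisson rate, so λ | data ~ Gamma(10+113, 5+11.5) = Gamma(123, 33/2).
The posterior predictive for a window of length T is Negative Binomial with variance T·α'·(β'+T)/β'² = 4·123·(41/2)/(1089/4) = 13448/363.

13448/363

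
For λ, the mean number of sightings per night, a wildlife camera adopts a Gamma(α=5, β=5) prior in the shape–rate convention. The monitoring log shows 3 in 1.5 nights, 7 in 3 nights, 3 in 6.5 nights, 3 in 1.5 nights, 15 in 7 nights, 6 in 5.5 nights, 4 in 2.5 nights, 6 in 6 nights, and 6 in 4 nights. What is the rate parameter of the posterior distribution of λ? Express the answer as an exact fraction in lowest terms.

Total count: 3 + 7 + 3 + 3 + 15 + 6 + 4 + 6 + 6 = 53.
Total exposure: 1.5 + 3 + 6.5 + 1.5 + 7 + 5.5 + 2.5 + 6 + 4 = 37.5 nights.
Gamma(α, β) with Poisson data over total exposure Σt gives posterior Gamma(α+Σx, β+Σt) = Gamma(58, 85/2).

85/2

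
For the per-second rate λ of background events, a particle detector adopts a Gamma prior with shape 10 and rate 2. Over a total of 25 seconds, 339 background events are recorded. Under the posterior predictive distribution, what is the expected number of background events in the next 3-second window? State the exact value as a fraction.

Total count 339 over total exposure 25 seconds.
By Gamma–Poisson conjugacy, the posterior is Gamma(α + Σx, β + Σt) = Gamma(10 + 339, 2 + 25) = Gamma(349, 27).
Predictive mean over a 3-second window = T·E[λ|data] = 3·349/27 = 349/9.

349/9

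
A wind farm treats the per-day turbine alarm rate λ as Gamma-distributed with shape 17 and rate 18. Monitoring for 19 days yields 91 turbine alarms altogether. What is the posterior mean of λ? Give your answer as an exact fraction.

Total count 91 over total exposure 19 days.
Conjugate update: add total count to the shape and total exposure to the rate, giving Gamma(108, 37).
Posterior mean = α'/β' = 108/37.

108/37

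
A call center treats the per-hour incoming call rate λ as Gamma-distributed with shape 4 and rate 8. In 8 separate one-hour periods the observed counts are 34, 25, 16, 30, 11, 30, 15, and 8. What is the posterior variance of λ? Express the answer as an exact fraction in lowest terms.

Total count: 34 + 25 + 16 + 30 + 11 + 30 + 15 + 8 = 169.
Total exposure: 8 hours.
Conjugate update: add total count to the shape and total exposure to the rate, giving Gamma(173, 16).
Posterior variance = α'/β'² = 173/256.

173/256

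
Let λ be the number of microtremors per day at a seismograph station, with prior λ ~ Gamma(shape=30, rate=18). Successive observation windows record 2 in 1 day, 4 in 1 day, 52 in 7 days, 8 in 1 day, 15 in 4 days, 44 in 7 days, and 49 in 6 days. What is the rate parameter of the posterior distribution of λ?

45

Total count: 2 + 4 + 52 + 8 + 15 + 44 + 49 = 174.
Total exposure: 1 + 1 + 7 + 1 + 4 + 7 + 6 = 27 days.
The Gamma prior is conjugate for the Poisson rate, so λ | data ~ Gamma(30+174, 18+27) = Gamma(204, 45).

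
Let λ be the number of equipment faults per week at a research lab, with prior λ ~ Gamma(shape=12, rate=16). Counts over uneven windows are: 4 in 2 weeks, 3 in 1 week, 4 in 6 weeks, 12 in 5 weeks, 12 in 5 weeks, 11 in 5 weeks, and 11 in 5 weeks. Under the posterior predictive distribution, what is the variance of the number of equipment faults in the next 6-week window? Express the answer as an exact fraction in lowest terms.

782/75

Total count: 4 + 3 + 4 + 12 + 12 + 11 + 11 = 57.
Total exposure: 2 + 1 + 6 + 5 + 5 + 5 + 5 = 29 weeks.
The Gamma prior is conjugate for the Poisson rate, so λ | data ~ Gamma(12+57, 16+29) = Gamma(69, 45).
The posterior predictive for a window of length T is Negative Binomial with variance T·α'·(β'+T)/β'² = 6·69·51/2025 = 782/75.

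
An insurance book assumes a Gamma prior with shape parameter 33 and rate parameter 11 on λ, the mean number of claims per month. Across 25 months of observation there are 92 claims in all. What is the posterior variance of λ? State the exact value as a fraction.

Total count 92 over total exposure 25 months.
The Gamma prior is conjugate for the Poisson rate, so λ | data ~ Gamma(33+92, 11+25) = Gamma(125, 36).
Posterior variance = α'/β'² = 125/1296.

125/1296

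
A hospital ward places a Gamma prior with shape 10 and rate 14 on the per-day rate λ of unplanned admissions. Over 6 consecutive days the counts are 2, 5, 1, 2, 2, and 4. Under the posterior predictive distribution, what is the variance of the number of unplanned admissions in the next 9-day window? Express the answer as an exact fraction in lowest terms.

Total count: 2 + 5 + 1 + 2 + 2 + 4 = 16.
Total exposure: 6 days.
By Gamma–Poisson conjugacy, the posterior is Gamma(α + Σx, β + Σt) = Gamma(10 + 16, 14 + 6) = Gamma(26, 20).
The posterior predictive for a window of length T is Negative Binomial with variance T·α'·(β'+T)/β'² = 9·26·29/400 = 3393/200.

3393/200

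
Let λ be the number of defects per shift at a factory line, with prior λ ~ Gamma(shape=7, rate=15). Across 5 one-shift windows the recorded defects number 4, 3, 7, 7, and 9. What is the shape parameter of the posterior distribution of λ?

Total count: 4 + 3 + 7 + 7 + 9 = 30.
Total exposure: 5 shifts.
Gamma(α, β) with Poisson data over total exposure Σt gives posterior Gamma(α+Σx, β+Σt) = Gamma(37, 20).

37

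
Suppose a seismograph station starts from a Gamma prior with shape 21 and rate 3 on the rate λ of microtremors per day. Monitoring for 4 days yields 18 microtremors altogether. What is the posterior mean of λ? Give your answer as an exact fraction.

Total count 18 over total exposure 4 days.
By Gamma–Poisson conjugacy, the posterior is Gamma(α + Σx, β + Σt) = Gamma(21 + 18, 3 + 4) = Gamma(39, 7).
Posterior mean = α'/β' = 39/7.

39/7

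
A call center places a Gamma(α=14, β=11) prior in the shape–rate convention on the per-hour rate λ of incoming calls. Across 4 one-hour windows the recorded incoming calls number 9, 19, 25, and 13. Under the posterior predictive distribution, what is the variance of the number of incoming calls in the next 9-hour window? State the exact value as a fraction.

Total count: 9 + 19 + 25 + 13 = 66.
Total exposure: 4 hours.
The Gamma prior is conjugate for the Poisson rate, so λ | data ~ Gamma(14+66, 11+4) = Gamma(80, 15).
The posterior predictive for a window of length T is Negative Binomial with variance T·α'·(β'+T)/β'² = 9·80·24/225 = 384/5.

384/5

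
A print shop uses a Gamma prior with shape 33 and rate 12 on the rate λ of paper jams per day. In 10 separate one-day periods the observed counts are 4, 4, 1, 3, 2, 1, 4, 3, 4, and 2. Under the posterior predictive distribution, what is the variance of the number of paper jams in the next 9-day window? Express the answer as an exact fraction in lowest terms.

Total count: 4 + 4 + 1 + 3 + 2 + 1 + 4 + 3 + 4 + 2 = 28.
Total exposure: 10 days.
By Gamma–Poisson conjugacy, the posterior is Gamma(α + Σx, β + Σt) = Gamma(33 + 28, 12 + 10) = Gamma(61, 22).
The posterior predictive for a window of length T is Negative Binomial with variance T·α'·(β'+T)/β'² = 9·61·31/484 = 17019/484.

17019/484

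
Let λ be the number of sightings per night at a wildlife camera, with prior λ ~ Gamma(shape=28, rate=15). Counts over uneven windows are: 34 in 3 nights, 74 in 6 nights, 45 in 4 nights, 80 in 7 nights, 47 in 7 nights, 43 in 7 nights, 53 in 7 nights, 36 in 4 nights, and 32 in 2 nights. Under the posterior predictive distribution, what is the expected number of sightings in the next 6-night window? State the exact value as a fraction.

1416/31

Total count: 34 + 74 + 45 + 80 + 47 + 43 + 53 + 36 + 32 = 444.
Total exposure: 3 + 6 + 4 + 7 + 7 + 7 + 7 + 4 + 2 = 47 nights.
The Gamma prior is conjugate for the Poisson rate, so λ | data ~ Gamma(28+444, 15+47) = Gamma(472, 62).
Predictive mean over a 6-night window = T·E[λ|data] = 6·472/62 = 1416/31.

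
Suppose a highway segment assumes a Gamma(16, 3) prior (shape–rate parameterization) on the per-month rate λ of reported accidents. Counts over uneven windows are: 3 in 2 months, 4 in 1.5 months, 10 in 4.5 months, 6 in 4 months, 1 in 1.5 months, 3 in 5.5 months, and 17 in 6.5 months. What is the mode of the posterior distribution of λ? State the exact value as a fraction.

118/57

Total count: 3 + 4 + 10 + 6 + 1 + 3 + 17 = 44.
Total exposure: 2 + 1.5 + 4.5 + 4 + 1.5 + 5.5 + 6.5 = 25.5 months.
Gamma(α, β) with Poisson data over total exposure Σt gives posterior Gamma(α+Σx, β+Σt) = Gamma(60, 57/2).
Posterior mode = (α'−1)/β' = 59/(57/2) = 118/57.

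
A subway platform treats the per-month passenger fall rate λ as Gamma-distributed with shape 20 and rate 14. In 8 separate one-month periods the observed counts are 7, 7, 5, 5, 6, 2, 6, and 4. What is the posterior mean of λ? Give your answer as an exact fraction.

Total count: 7 + 7 + 5 + 5 + 6 + 2 + 6 + 4 = 42.
Total exposure: 8 months.
The Gamma prior is conjugate for the Poisson rate, so λ | data ~ Gamma(20+42, 14+8) = Gamma(62, 22).
Posterior mean = α'/β' = 62/22 = 31/11.

31/11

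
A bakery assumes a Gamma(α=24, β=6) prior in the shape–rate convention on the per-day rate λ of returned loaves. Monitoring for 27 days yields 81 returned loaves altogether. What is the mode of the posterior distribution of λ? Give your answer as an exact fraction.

104/33

Total count 81 over total exposure 27 days.
Conjugate update: add total count to the shape and total exposure to the rate, giving Gamma(105, 33).
Posterior mode = (α'−1)/β' = 104/33.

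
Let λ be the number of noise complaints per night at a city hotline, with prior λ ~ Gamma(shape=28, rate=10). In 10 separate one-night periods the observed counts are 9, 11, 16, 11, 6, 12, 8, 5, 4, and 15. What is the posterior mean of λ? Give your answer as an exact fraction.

Total count: 9 + 11 + 16 + 11 + 6 + 12 + 8 + 5 + 4 + 15 = 97.
Total exposure: 10 nights.
Posterior: α' = 28 + 97 = 125, β' = 10 + 10 = 20.
Posterior mean = α'/β' = 125/20 = 25/4.

25/4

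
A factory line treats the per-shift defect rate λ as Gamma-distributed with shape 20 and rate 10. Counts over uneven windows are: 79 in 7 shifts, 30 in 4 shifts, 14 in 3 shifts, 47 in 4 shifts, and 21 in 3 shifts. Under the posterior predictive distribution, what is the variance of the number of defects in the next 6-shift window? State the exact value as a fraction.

46842/961

Total count: 79 + 30 + 14 + 47 + 21 = 191.
Total exposure: 7 + 4 + 3 + 4 + 3 = 21 shifts.
Conjugate update: add total count to the shape and total exposure to the rate, giving Gamma(211, 31).
The posterior predictive for a window of length T is Negative Binomial with variance T·α'·(β'+T)/β'² = 6·211·37/961 = 46842/961.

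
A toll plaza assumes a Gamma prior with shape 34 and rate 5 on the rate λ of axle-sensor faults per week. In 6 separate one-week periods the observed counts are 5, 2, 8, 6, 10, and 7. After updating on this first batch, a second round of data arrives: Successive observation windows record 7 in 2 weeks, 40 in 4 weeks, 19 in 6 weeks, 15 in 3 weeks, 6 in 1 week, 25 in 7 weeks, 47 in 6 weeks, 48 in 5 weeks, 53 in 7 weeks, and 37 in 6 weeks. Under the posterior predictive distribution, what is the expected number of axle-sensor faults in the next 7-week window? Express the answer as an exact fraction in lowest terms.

Total count: 5 + 2 + 8 + 6 + 10 + 7 = 38.
Total exposure: 6 weeks.
After the first batch: Gamma(34 + 38, 5 + 6) = Gamma(72, 11).
Total count: 7 + 40 + 19 + 15 + 6 + 25 + 47 + 48 + 53 + 37 = 297.
Total exposure: 2 + 4 + 6 + 3 + 1 + 7 + 6 + 5 + 7 + 6 = 47 weeks.
After the second batch: Gamma(72 + 297, 11 + 47) = Gamma(369, 58).
Predictive mean over a 7-week window = T·E[λ|data] = 7·369/58 = 2583/58.

2583/58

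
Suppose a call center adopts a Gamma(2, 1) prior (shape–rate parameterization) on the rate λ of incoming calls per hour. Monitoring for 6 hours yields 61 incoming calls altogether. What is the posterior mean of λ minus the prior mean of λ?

7

Total count 61 over total exposure 6 hours.
Gamma(α, β) with Poisson data over total exposure Σt gives posterior Gamma(α+Σx, β+Σt) = Gamma(63, 7).
Posterior mean = 63/7 = 9; prior mean = 2/1 = 2. Difference = 9 − 2 = 7.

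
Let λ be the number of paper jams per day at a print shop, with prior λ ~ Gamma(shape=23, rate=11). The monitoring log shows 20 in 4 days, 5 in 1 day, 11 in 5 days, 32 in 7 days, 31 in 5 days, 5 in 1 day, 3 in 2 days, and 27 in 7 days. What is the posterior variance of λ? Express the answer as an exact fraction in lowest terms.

157/1849

Total count: 20 + 5 + 11 + 32 + 31 + 5 + 3 + 27 = 134.
Total exposure: 4 + 1 + 5 + 7 + 5 + 1 + 2 + 7 = 32 days.
Conjugate update: add total count to the shape and total exposure to the rate, giving Gamma(157, 43).
Posterior variance = α'/β'² = 157/1849.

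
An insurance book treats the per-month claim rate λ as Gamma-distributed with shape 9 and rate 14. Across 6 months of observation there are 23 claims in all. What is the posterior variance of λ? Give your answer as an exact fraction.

Total count 23 over total exposure 6 months.
Conjugate update: add total count to the shape and total exposure to the rate, giving Gamma(32, 20).
Posterior variance = α'/β'² = 32/400 = 2/25.

2/25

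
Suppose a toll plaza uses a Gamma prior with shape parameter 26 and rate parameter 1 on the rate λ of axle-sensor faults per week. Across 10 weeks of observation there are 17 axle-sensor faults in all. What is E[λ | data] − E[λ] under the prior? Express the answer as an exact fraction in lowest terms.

Total count 17 over total exposure 10 weeks.
By Gamma–Poisson conjugacy, the posterior is Gamma(α + Σx, β + Σt) = Gamma(26 + 17, 1 + 10) = Gamma(43, 11).
Posterior mean = 43/11 = 43/11; prior mean = 26/1 = 26. Difference = 43/11 − 26 = -243/11.

-243/11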